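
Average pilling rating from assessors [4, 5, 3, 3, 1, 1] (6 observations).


Formula: Mean = sum / count
Sum = 4 + 5 + 3 + 3 + 1 + 1 = 17
Mean = 17 / 6 = 2.8

2.8


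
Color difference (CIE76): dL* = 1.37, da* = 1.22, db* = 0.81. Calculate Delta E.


Formula: Delta E = sqrt(dL*^2 + da*^2 + db*^2)
Step 1: dL*^2 = 1.37^2 = 1.8769
Step 2: da*^2 = 1.22^2 = 1.4884
Step 3: db*^2 = 0.81^2 = 0.6561
Step 4: Sum = 1.8769 + 1.4884 + 0.6561 = 4.0214
Step 5: Delta E = sqrt(4.0214) = 2.01

2.01 Delta E


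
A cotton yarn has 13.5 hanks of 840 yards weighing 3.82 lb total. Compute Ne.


Formula: Ne = hanks / mass_lb
Substituting: Ne = 13.5 / 3.82
Ne = 3.5

3.5 Ne


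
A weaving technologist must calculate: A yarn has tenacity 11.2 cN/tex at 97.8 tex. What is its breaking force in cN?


Formula: Breaking force = Tenacity * Linear density
F = 11.2 cN/tex * 97.8 tex
F = 1095.36 cN

1095.36 cN


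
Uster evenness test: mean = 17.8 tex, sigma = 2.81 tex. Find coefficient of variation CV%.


Formula: CV% = (standard deviation / mean) * 100
Step 1: Ratio = 2.81 / 17.8 = 0.157865
Step 2: CV% = 0.157865 * 100 = 15.7865% ≈ 15.8%

15.8%


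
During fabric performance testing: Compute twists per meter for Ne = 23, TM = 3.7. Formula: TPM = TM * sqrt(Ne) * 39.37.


Formula: TPM = TM * sqrt(Ne) * 39.37
Step 1: sqrt(Ne) = sqrt(23) = 4.7958
Step 2: TM * sqrt(Ne) = 3.7 * 4.7958 = 17.7445
Step 3: TPM = 17.7445 * 39.37 = 699 twists/m

699 twists/m


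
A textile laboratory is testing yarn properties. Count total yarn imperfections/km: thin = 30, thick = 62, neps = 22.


Formula: Total = thin places + thick places + neps
Total = 30 + 62 + 22
Total = 114 imperfections/km

114 imperfections/km


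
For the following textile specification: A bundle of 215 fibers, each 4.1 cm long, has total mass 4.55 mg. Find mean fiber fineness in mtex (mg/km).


Formula: fineness (mtex) = mass (mg) / total length (km) = (mass_mg / total_length_m) * 1000
Step 1: Convert fiber length: 4.1 cm = 0.041 m
Step 2: Total fiber length = 215 * 0.041 = 8.815 m
Step 3: Linear density = 4.55 mg / 8.815 m = 0.5162 mg/m
Step 4: fineness = 0.5162 * 1000 = 516.2 mtex

516.2 mtex


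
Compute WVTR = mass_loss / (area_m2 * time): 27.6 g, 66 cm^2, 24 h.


Formula: WVTR = mass_loss / (area * time)
Step 1: Convert area: 66 cm^2 = 0.0066 m^2
Step 2: WVTR = 27.6 g / (0.0066 m^2 * 24 h)
Step 3: WVTR = 27.6 / 0.1584 = 174.2 g/m^2/h

174.2 g/m^2/h


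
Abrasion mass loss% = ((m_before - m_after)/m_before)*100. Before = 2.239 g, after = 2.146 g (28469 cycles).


Formula: Mass loss% = ((m_before - m_after) / m_before) * 100
Step 1: Mass loss = 2.239 - 2.146 = 0.093 g
Step 2: Ratio = 0.093 / 2.239 = 0.0415364
Step 3: Mass loss% = 0.0415364 * 100 = 4.15364% ≈ 4.15%

4.15%


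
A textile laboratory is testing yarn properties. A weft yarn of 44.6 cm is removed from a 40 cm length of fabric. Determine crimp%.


Formula: Crimp% = ((L_yarn - L_fabric) / L_fabric) * 100
Step 1: Extension = 44.6 - 40 = 4.6 cm
Step 2: Crimp% = (4.6 / 40) * 100
Step 3: Crimp% = 0.115 * 100 = 11.5%

11.5%


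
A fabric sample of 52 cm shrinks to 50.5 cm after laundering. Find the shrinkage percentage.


Formula: Shrinkage% = ((L_before - L_after) / L_before) * 100
Step 1: Shrinkage = 52 - 50.5 = 1.5 cm
Step 2: Shrinkage% = (1.5 / 52) * 100
Step 3: Shrinkage% = 0.028846 * 100 = 2.8846% ≈ 2.9%

2.9%


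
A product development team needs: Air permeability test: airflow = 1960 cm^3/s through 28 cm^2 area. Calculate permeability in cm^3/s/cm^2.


Formula: Air Permeability = Airflow / Test Area
AP = 1960 cm^3/s / 28 cm^2
AP = 70.0 cm^3/s/cm^2

70.0 cm^3/s/cm^2


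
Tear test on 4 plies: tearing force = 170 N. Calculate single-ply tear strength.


Formula: Per-ply strength = Total force / Number of plies
Per-ply = 170 N / 4
Per-ply = 42.5 N

42.5 N


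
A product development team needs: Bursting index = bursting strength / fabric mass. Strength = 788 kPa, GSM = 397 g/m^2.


Formula: Bursting Index = Bursting Strength / Fabric GSM
BI = 788 kPa / 397 g/m^2
BI = 1.985 kPa/(g/m^2)

1.985 kPa/(g/m^2)


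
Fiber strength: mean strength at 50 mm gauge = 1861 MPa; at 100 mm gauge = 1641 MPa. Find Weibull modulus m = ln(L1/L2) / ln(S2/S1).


Formula: m = ln(L1/L2) / ln(S2/S1)
Step 1: ln(L1/L2) = ln(50/100) = -0.69315
Step 2: S2/S1 = 1641/1861 = 0.88178
Step 3: ln(S2/S1) = ln(0.88178) = -0.12581
Step 4: m = -0.69315 / -0.12581 = 5.51

5.51 (Weibull m)


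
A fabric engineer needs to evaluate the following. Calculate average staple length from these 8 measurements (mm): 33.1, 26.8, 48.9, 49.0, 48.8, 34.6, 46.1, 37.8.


Formula: Mean = sum of lengths / count
Sum = 33.1 + 26.8 + 48.9 + 49.0 + 48.8 + 34.6 + 46.1 + 37.8
Sum = 325.1 mm
Mean = 325.1 / 8 = 40.64 mm

40.64 mm


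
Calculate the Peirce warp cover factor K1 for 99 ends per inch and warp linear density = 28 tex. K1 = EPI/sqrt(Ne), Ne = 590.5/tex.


Formula: K1 = EPI / sqrt(Ne), with Ne = 590.5 / tex_warp
Step 1: Ne = 590.5 / 28 = 21.089
Step 2: sqrt(Ne) = sqrt(21.089) = 4.5923
Step 3: K1 = 99 / 4.5923 = 21.6

21.6


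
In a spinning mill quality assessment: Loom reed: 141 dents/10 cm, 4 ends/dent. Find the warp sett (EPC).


Formula: EPC = (dents per 10 cm * ends per dent) / 10
Step 1: Total ends per 10 cm = 141 * 4 = 564
Step 2: EPC = 564 / 10 = 56.4 ends/cm

56.4 ends/cm


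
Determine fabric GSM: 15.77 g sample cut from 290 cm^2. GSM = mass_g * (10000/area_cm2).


Formula: GSM = mass_g / area_m2
Step 1: Convert area: 290 cm^2 = 290 / 10000 = 0.029 m^2
Step 2: GSM = 15.77 g / 0.029 m^2 = 543.8 g/m^2

543.8 g/m^2


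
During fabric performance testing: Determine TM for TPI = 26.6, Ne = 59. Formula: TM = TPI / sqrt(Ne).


Formula: TM = TPI / sqrt(Ne)
Step 1: sqrt(Ne) = sqrt(59) = 7.6811
Step 2: TM = 26.6 / 7.6811 = 3.46

3.46 TM


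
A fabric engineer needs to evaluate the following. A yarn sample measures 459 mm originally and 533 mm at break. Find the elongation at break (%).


Formula: Elongation (%) = ((L_break - L0) / L0) * 100
Step 1: Extension = 533 - 459 = 74 mm
Step 2: Elongation = (74 / 459) * 100
Step 3: Elongation = 0.16122 * 100 = 16.122% ≈ 16.1%

16.1%


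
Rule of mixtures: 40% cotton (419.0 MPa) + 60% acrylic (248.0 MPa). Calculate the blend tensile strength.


Formula: Blend property = (fraction_A * property_A) + (fraction_B * property_B)
Step 1: Contribution A = 40/100 * 419.0 MPa = 167.6 MPa
Step 2: Contribution B = 60/100 * 248.0 MPa = 148.8 MPa
Step 3: Blend tensile strength = 167.6 + 148.8 = 316.4 MPa

316.4 MPa


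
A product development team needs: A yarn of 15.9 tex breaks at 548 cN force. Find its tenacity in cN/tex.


Formula: Tenacity = Breaking force / Linear density
Tenacity = 548 cN / 15.9 tex
Tenacity = 34.47 cN/tex

34.47 cN/tex


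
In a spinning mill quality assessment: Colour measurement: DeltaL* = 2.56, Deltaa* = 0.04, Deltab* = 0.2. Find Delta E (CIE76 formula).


Formula: Delta E = sqrt(dL*^2 + da*^2 + db*^2)
Step 1: dL*^2 = 2.56^2 = 6.5536
Step 2: da*^2 = 0.04^2 = 0.0016
Step 3: db*^2 = 0.2^2 = 0.04
Step 4: Sum = 6.5536 + 0.0016 + 0.04 = 6.5952
Step 5: Delta E = sqrt(6.5952) = 2.57

2.57 Delta E


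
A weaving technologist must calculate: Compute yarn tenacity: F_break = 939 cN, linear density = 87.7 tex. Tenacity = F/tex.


Formula: Tenacity = Breaking force / Linear density
Tenacity = 939 cN / 87.7 tex
Tenacity = 10.71 cN/tex

10.71 cN/tex


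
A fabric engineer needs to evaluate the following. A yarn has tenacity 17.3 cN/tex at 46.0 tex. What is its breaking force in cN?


Formula: Breaking force = Tenacity * Linear density
F = 17.3 cN/tex * 46.0 tex
F = 795.80 cN

795.80 cN


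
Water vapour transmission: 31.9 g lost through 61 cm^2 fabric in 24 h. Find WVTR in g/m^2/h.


Formula: WVTR = mass_loss / (area * time)
Step 1: Convert area: 61 cm^2 = 0.0061 m^2
Step 2: WVTR = 31.9 g / (0.0061 m^2 * 24 h)
Step 3: WVTR = 31.9 / 0.1464 = 217.9 g/m^2/h

217.9 g/m^2/h


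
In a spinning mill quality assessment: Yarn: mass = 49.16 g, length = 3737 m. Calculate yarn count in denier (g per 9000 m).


Formula: den = (mass_g / length_m) * 9000
Substituting: den = (49.16 / 3737) * 9000
Intermediate: 49.16 / 3737 = 0.01315494 g/m
den = 0.01315494 * 9000 = 118.4 denier

118.4 denier


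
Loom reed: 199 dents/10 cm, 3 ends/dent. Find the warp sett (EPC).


Formula: EPC = (dents per 10 cm * ends per dent) / 10
Step 1: Total ends per 10 cm = 199 * 3 = 597
Step 2: EPC = 597 / 10 = 59.7 ends/cm

59.7 ends/cm


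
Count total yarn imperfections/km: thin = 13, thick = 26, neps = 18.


Formula: Total = thin places + thick places + neps
Total = 13 + 26 + 18
Total = 57 imperfections/km

57 imperfections/km


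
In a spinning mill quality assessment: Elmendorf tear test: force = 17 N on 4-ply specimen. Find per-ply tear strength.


Formula: Per-ply strength = Total force / Number of plies
Per-ply = 17 N / 4
Per-ply = 4.25 N

4.25 N


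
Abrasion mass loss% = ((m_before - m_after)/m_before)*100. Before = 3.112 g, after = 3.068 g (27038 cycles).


Formula: Mass loss% = ((m_before - m_after) / m_before) * 100
Step 1: Mass loss = 3.112 - 3.068 = 0.044 g
Step 2: Ratio = 0.044 / 3.112 = 0.0141388
Step 3: Mass loss% = 0.0141388 * 100 = 1.41388% ≈ 1.41%

1.41%


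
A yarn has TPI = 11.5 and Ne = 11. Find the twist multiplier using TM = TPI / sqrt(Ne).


Formula: TM = TPI / sqrt(Ne)
Step 1: sqrt(Ne) = sqrt(11) = 3.3166
Step 2: TM = 11.5 / 3.3166 = 3.47

3.47 TM


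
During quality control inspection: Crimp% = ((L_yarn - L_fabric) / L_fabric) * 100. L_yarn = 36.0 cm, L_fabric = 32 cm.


Formula: Crimp% = ((L_yarn - L_fabric) / L_fabric) * 100
Step 1: Extension = 36.0 - 32 = 4.0 cm
Step 2: Crimp% = (4.0 / 32) * 100
Step 3: Crimp% = 0.125 * 100 = 12.5%

12.5%


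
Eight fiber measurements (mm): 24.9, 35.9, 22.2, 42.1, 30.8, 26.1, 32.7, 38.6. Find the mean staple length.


Formula: Mean = sum of lengths / count
Sum = 24.9 + 35.9 + 22.2 + 42.1 + 30.8 + 26.1 + 32.7 + 38.6
Sum = 253.3 mm
Mean = 253.3 / 8 = 31.66 mm

31.66 mm


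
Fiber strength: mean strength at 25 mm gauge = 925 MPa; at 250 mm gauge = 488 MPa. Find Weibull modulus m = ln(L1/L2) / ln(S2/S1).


Formula: m = ln(L1/L2) / ln(S2/S1)
Step 1: ln(L1/L2) = ln(25/250) = -2.30259
Step 2: S2/S1 = 488/925 = 0.52757
Step 3: ln(S2/S1) = ln(0.52757) = -0.63947
Step 4: m = -2.30259 / -0.63947 = 3.60

3.60 (Weibull m)


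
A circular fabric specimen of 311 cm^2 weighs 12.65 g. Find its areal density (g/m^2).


Formula: GSM = mass_g / area_m2
Step 1: Convert area: 311 cm^2 = 311 / 10000 = 0.0311 m^2
Step 2: GSM = 12.65 g / 0.0311 m^2 = 406.8 g/m^2

406.8 g/m^2


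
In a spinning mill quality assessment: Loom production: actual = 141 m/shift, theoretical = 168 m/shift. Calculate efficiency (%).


Formula: Efficiency% = (Actual output / Theoretical output) * 100
Efficiency% = (141 / 168) * 100
Efficiency% = 0.839286 * 100 = 83.9286% ≈ 83.9%

83.9%


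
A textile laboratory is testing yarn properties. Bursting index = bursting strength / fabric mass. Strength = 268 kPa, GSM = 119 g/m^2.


Formula: Bursting Index = Bursting Strength / Fabric GSM
BI = 268 kPa / 119 g/m^2
BI = 2.252 kPa/(g/m^2)

2.252 kPa/(g/m^2)


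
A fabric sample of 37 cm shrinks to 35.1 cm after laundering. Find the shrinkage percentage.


Formula: Shrinkage% = ((L_before - L_after) / L_before) * 100
Step 1: Shrinkage = 37 - 35.1 = 1.9 cm
Step 2: Shrinkage% = (1.9 / 37) * 100
Step 3: Shrinkage% = 0.051351 * 100 = 5.1351% ≈ 5.1%

5.1%


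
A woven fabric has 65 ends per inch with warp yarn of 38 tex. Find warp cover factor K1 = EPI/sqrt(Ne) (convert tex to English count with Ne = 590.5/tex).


Formula: K1 = EPI / sqrt(Ne), with Ne = 590.5 / tex_warp
Step 1: Ne = 590.5 / 38 = 15.539
Step 2: sqrt(Ne) = sqrt(15.539) = 3.942
Step 3: K1 = 65 / 3.942 = 16.5

16.5


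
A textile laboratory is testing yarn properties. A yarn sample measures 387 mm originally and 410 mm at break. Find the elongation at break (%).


Formula: Elongation (%) = ((L_break - L0) / L0) * 100
Step 1: Extension = 410 - 387 = 23 mm
Step 2: Elongation = (23 / 387) * 100
Step 3: Elongation = 0.059432 * 100 = 5.9432% ≈ 5.9%

5.9%


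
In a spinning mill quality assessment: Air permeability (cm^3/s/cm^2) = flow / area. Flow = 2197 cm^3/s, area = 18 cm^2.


Formula: Air Permeability = Airflow / Test Area
AP = 2197 cm^3/s / 18 cm^2
AP = 122.1 cm^3/s/cm^2

122.1 cm^3/s/cm^2


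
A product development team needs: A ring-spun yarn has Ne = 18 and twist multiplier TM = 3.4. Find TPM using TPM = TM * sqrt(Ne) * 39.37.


Formula: TPM = TM * sqrt(Ne) * 39.37
Step 1: sqrt(Ne) = sqrt(18) = 4.2426
Step 2: TM * sqrt(Ne) = 3.4 * 4.2426 = 14.4248
Step 3: TPM = 14.4248 * 39.37 = 568 twists/m

568 twists/m


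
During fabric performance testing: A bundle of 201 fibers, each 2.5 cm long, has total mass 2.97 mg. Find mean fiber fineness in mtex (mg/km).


Formula: fineness (mtex) = mass (mg) / total length (km) = (mass_mg / total_length_m) * 1000
Step 1: Convert fiber length: 2.5 cm = 0.025 m
Step 2: Total fiber length = 201 * 0.025 = 5.025 m
Step 3: Linear density = 2.97 mg / 5.025 m = 0.5910 mg/m
Step 4: fineness = 0.5910 * 1000 = 591.0 mtex

591.0 mtex


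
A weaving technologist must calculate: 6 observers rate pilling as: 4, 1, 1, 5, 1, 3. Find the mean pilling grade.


Formula: Mean = sum / count
Sum = 4 + 1 + 1 + 5 + 1 + 3 = 15
Mean = 15 / 6 = 2.5

2.5


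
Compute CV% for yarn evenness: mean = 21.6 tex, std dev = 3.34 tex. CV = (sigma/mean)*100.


Formula: CV% = (standard deviation / mean) * 100
Step 1: Ratio = 3.34 / 21.6 = 0.15463
Step 2: CV% = 0.15463 * 100 = 15.463% ≈ 15.5%

15.5%


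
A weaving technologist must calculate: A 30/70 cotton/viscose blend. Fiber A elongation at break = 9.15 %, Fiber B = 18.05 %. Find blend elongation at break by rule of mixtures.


Formula: Blend property = (fraction_A * property_A) + (fraction_B * property_B)
Step 1: Contribution A = 30/100 * 9.15 % = 2.745 %
Step 2: Contribution B = 70/100 * 18.05 % = 12.635 %
Step 3: Blend elongation at break = 2.745 + 12.635 = 15.38 %

15.38 %


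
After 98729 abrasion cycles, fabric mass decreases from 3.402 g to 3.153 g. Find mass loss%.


Formula: Mass loss% = ((m_before - m_after) / m_before) * 100
Step 1: Mass loss = 3.402 - 3.153 = 0.249 g
Step 2: Ratio = 0.249 / 3.402 = 0.0731922
Step 3: Mass loss% = 0.0731922 * 100 = 7.31922% ≈ 7.32%

7.32%


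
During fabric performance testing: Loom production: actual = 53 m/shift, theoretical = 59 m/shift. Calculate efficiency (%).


Formula: Efficiency% = (Actual output / Theoretical output) * 100
Efficiency% = (53 / 59) * 100
Efficiency% = 0.898305 * 100 = 89.8305% ≈ 89.8%

89.8%


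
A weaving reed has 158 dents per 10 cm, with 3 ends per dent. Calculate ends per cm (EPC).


Formula: EPC = (dents per 10 cm * ends per dent) / 10
Step 1: Total ends per 10 cm = 158 * 3 = 474
Step 2: EPC = 474 / 10 = 47.4 ends/cm

47.4 ends/cm


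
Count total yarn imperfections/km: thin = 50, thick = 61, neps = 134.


Formula: Total = thin places + thick places + neps
Total = 50 + 61 + 134
Total = 245 imperfections/km

245 imperfections/km


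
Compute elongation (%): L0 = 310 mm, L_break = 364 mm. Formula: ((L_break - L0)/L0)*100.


Formula: Elongation (%) = ((L_break - L0) / L0) * 100
Step 1: Extension = 364 - 310 = 54 mm
Step 2: Elongation = (54 / 310) * 100
Step 3: Elongation = 0.174194 * 100 = 17.4194% ≈ 17.4%

17.4%


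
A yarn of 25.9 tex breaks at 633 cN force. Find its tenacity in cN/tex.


Formula: Tenacity = Breaking force / Linear density
Tenacity = 633 cN / 25.9 tex
Tenacity = 24.44 cN/tex

24.44 cN/tex


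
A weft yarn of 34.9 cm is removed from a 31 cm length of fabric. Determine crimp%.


Formula: Crimp% = ((L_yarn - L_fabric) / L_fabric) * 100
Step 1: Extension = 34.9 - 31 = 3.9 cm
Step 2: Crimp% = (3.9 / 31) * 100
Step 3: Crimp% = 0.125806 * 100 = 12.5806% ≈ 12.6%

12.6%


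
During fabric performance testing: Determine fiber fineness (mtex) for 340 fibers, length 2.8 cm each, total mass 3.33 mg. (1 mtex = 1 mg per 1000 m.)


Formula: fineness (mtex) = mass (mg) / total length (km) = (mass_mg / total_length_m) * 1000
Step 1: Convert fiber length: 2.8 cm = 0.028 m
Step 2: Total fiber length = 340 * 0.028 = 9.52 m
Step 3: Linear density = 3.33 mg / 9.52 m = 0.3498 mg/m
Step 4: fineness = 0.3498 * 1000 = 349.8 mtex

349.8 mtex


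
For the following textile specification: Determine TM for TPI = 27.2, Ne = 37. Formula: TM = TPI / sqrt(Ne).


Formula: TM = TPI / sqrt(Ne)
Step 1: sqrt(Ne) = sqrt(37) = 6.0828
Step 2: TM = 27.2 / 6.0828 = 4.47

4.47 TM


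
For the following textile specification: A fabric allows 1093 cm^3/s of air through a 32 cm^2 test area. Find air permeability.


Formula: Air Permeability = Airflow / Test Area
AP = 1093 cm^3/s / 32 cm^2
AP = 34.2 cm^3/s/cm^2

34.2 cm^3/s/cm^2


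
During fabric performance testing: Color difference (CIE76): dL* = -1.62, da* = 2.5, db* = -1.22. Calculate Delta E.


Formula: Delta E = sqrt(dL*^2 + da*^2 + db*^2)
Step 1: dL*^2 = (-1.62)^2 = 2.6244
Step 2: da*^2 = 2.5^2 = 6.25
Step 3: db*^2 = (-1.22)^2 = 1.4884
Step 4: Sum = 2.6244 + 6.25 + 1.4884 = 10.3628
Step 5: Delta E = sqrt(10.3628) = 3.22

3.22 Delta E


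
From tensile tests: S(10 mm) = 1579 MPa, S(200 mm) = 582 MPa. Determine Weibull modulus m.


Formula: m = ln(L1/L2) / ln(S2/S1)
Step 1: ln(L1/L2) = ln(10/200) = -2.99573
Step 2: S2/S1 = 582/1579 = 0.36859
Step 3: ln(S2/S1) = ln(0.36859) = -0.99807
Step 4: m = -2.99573 / -0.99807 = 3.00

3.00 (Weibull m)


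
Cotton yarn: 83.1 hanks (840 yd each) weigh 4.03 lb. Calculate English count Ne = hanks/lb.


Formula: Ne = hanks / mass_lb
Substituting: Ne = 83.1 / 4.03
Ne = 20.6

20.6 Ne


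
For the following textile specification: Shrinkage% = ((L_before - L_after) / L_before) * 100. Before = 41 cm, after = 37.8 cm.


Formula: Shrinkage% = ((L_before - L_after) / L_before) * 100
Step 1: Shrinkage = 41 - 37.8 = 3.2 cm
Step 2: Shrinkage% = (3.2 / 41) * 100
Step 3: Shrinkage% = 0.078049 * 100 = 7.8049% ≈ 7.8%

7.8%


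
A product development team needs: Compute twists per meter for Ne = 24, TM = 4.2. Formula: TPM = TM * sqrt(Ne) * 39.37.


Formula: TPM = TM * sqrt(Ne) * 39.37
Step 1: sqrt(Ne) = sqrt(24) = 4.899
Step 2: TM * sqrt(Ne) = 4.2 * 4.899 = 20.5758
Step 3: TPM = 20.5758 * 39.37 = 810 twists/m

810 twists/m


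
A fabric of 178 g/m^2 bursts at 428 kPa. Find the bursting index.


Formula: Bursting Index = Bursting Strength / Fabric GSM
BI = 428 kPa / 178 g/m^2
BI = 2.404 kPa/(g/m^2)

2.404 kPa/(g/m^2)


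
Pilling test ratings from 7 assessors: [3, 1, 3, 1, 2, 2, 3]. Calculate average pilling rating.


Formula: Mean = sum / count
Sum = 3 + 1 + 3 + 1 + 2 + 2 + 3 = 15
Mean = 15 / 7 = 2.1

2.1


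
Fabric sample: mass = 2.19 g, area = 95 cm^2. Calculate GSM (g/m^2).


Formula: GSM = mass_g / area_m2
Step 1: Convert area: 95 cm^2 = 95 / 10000 = 0.0095 m^2
Step 2: GSM = 2.19 g / 0.0095 m^2 = 230.5 g/m^2

230.5 g/m^2


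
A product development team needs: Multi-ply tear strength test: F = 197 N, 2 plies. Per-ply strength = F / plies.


Formula: Per-ply strength = Total force / Number of plies
Per-ply = 197 N / 2
Per-ply = 98.5 N

98.5 N


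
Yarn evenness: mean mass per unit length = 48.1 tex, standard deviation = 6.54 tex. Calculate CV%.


Formula: CV% = (standard deviation / mean) * 100
Step 1: Ratio = 6.54 / 48.1 = 0.135967
Step 2: CV% = 0.135967 * 100 = 13.5967% ≈ 13.6%

13.6%


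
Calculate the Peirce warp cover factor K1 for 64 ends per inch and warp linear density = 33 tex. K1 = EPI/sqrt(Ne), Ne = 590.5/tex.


Formula: K1 = EPI / sqrt(Ne), with Ne = 590.5 / tex_warp
Step 1: Ne = 590.5 / 33 = 17.894
Step 2: sqrt(Ne) = sqrt(17.894) = 4.2301
Step 3: K1 = 64 / 4.2301 = 15.1

15.1


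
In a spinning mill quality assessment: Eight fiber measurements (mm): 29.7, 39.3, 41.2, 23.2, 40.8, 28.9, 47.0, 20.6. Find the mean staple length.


Formula: Mean = sum of lengths / count
Sum = 29.7 + 39.3 + 41.2 + 23.2 + 40.8 + 28.9 + 47.0 + 20.6
Sum = 270.7 mm
Mean = 270.7 / 8 = 33.84 mm

33.84 mm


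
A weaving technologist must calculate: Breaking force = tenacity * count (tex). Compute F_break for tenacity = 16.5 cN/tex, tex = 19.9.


Formula: Breaking force = Tenacity * Linear density
F = 16.5 cN/tex * 19.9 tex
F = 328.35 cN

328.35 cN


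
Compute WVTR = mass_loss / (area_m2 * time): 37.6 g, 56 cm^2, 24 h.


Formula: WVTR = mass_loss / (area * time)
Step 1: Convert area: 56 cm^2 = 0.0056 m^2
Step 2: WVTR = 37.6 g / (0.0056 m^2 * 24 h)
Step 3: WVTR = 37.6 / 0.1344 = 279.8 g/m^2/h

279.8 g/m^2/h


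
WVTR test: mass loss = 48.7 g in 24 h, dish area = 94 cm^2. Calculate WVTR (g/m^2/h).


Formula: WVTR = mass_loss / (area * time)
Step 1: Convert area: 94 cm^2 = 0.0094 m^2
Step 2: WVTR = 48.7 g / (0.0094 m^2 * 24 h)
Step 3: WVTR = 48.7 / 0.2256 = 215.9 g/m^2/h

215.9 g/m^2/h


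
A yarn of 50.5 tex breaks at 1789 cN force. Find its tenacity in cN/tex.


Formula: Tenacity = Breaking force / Linear density
Tenacity = 1789 cN / 50.5 tex
Tenacity = 35.43 cN/tex

35.43 cN/tex


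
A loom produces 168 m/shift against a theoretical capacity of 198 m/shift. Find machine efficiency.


Formula: Efficiency% = (Actual output / Theoretical output) * 100
Efficiency% = (168 / 198) * 100
Efficiency% = 0.848485 * 100 = 84.8485% ≈ 84.8%

84.8%


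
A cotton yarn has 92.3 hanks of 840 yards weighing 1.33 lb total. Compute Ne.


Formula: Ne = hanks / mass_lb
Substituting: Ne = 92.3 / 1.33
Ne = 69.4

69.4 Ne


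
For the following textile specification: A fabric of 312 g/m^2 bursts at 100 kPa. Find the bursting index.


Formula: Bursting Index = Bursting Strength / Fabric GSM
BI = 100 kPa / 312 g/m^2
BI = 0.321 kPa/(g/m^2)

0.321 kPa/(g/m^2)


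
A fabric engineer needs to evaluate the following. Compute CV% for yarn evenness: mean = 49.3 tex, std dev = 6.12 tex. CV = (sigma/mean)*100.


Formula: CV% = (standard deviation / mean) * 100
Step 1: Ratio = 6.12 / 49.3 = 0.124138
Step 2: CV% = 0.124138 * 100 = 12.4138% ≈ 12.4%

12.4%


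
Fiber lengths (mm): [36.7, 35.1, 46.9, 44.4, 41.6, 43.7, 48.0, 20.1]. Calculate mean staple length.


Formula: Mean = sum of lengths / count
Sum = 36.7 + 35.1 + 46.9 + 44.4 + 41.6 + 43.7 + 48.0 + 20.1
Sum = 316.5 mm
Mean = 316.5 / 8 = 39.56 mm

39.56 mm


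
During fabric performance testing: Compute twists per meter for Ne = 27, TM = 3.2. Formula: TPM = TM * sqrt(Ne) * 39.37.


Formula: TPM = TM * sqrt(Ne) * 39.37
Step 1: sqrt(Ne) = sqrt(27) = 5.1962
Step 2: TM * sqrt(Ne) = 3.2 * 5.1962 = 16.6278
Step 3: TPM = 16.6278 * 39.37 = 655 twists/m

655 twists/m


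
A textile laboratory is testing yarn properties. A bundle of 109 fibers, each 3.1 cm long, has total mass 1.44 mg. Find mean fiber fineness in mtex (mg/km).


Formula: fineness (mtex) = mass (mg) / total length (km) = (mass_mg / total_length_m) * 1000
Step 1: Convert fiber length: 3.1 cm = 0.031 m
Step 2: Total fiber length = 109 * 0.031 = 3.379 m
Step 3: Linear density = 1.44 mg / 3.379 m = 0.4262 mg/m
Step 4: fineness = 0.4262 * 1000 = 426.2 mtex

426.2 mtex


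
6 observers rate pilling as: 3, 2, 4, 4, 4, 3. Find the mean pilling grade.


Formula: Mean = sum / count
Sum = 3 + 2 + 4 + 4 + 4 + 3 = 20
Mean = 20 / 6 = 3.3

3.3


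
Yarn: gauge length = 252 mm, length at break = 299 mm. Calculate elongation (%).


Formula: Elongation (%) = ((L_break - L0) / L0) * 100
Step 1: Extension = 299 - 252 = 47 mm
Step 2: Elongation = (47 / 252) * 100
Step 3: Elongation = 0.186508 * 100 = 18.6508% ≈ 18.7%

18.7%


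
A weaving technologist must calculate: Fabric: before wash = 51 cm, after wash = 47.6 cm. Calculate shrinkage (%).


Formula: Shrinkage% = ((L_before - L_after) / L_before) * 100
Step 1: Shrinkage = 51 - 47.6 = 3.4 cm
Step 2: Shrinkage% = (3.4 / 51) * 100
Step 3: Shrinkage% = 0.066667 * 100 = 6.6667% ≈ 6.7%

6.7%


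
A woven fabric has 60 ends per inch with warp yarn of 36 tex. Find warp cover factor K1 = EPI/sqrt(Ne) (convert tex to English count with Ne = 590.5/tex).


Formula: K1 = EPI / sqrt(Ne), with Ne = 590.5 / tex_warp
Step 1: Ne = 590.5 / 36 = 16.403
Step 2: sqrt(Ne) = sqrt(16.403) = 4.0501
Step 3: K1 = 60 / 4.0501 = 14.8

14.8


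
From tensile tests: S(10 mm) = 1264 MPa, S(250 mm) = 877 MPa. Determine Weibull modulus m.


Formula: m = ln(L1/L2) / ln(S2/S1)
Step 1: ln(L1/L2) = ln(10/250) = -3.21888
Step 2: S2/S1 = 877/1264 = 0.69383
Step 3: ln(S2/S1) = ln(0.69383) = -0.36553
Step 4: m = -3.21888 / -0.36553 = 8.81

8.81 (Weibull m)


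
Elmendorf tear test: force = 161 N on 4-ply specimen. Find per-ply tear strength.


Formula: Per-ply strength = Total force / Number of plies
Per-ply = 161 N / 4
Per-ply = 40.25 N

40.25 N


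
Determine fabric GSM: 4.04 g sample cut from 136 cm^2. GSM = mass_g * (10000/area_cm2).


Formula: GSM = mass_g / area_m2
Step 1: Convert area: 136 cm^2 = 136 / 10000 = 0.0136 m^2
Step 2: GSM = 4.04 g / 0.0136 m^2 = 297.1 g/m^2

297.1 g/m^2


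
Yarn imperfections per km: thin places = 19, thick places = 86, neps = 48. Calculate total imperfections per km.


Formula: Total = thin places + thick places + neps
Total = 19 + 86 + 48
Total = 153 imperfections/km

153 imperfections/km


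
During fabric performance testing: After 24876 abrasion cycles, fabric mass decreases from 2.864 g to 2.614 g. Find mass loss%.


Formula: Mass loss% = ((m_before - m_after) / m_before) * 100
Step 1: Mass loss = 2.864 - 2.614 = 0.25 g
Step 2: Ratio = 0.25 / 2.864 = 0.0872905
Step 3: Mass loss% = 0.0872905 * 100 = 8.72905% ≈ 8.73%

8.73%


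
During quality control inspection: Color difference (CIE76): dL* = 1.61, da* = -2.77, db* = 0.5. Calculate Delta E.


Formula: Delta E = sqrt(dL*^2 + da*^2 + db*^2)
Step 1: dL*^2 = 1.61^2 = 2.5921
Step 2: da*^2 = (-2.77)^2 = 7.6729
Step 3: db*^2 = 0.5^2 = 0.25
Step 4: Sum = 2.5921 + 7.6729 + 0.25 = 10.515
Step 5: Delta E = sqrt(10.515) = 3.24

3.24 Delta E


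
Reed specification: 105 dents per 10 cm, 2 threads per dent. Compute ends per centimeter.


Formula: EPC = (dents per 10 cm * ends per dent) / 10
Step 1: Total ends per 10 cm = 105 * 2 = 210
Step 2: EPC = 210 / 10 = 21.0 ends/cm

21.0 ends/cm


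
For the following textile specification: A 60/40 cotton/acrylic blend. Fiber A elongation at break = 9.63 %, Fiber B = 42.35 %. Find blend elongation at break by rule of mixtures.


Formula: Blend property = (fraction_A * property_A) + (fraction_B * property_B)
Step 1: Contribution A = 60/100 * 9.63 % = 5.778 %
Step 2: Contribution B = 40/100 * 42.35 % = 16.94 %
Step 3: Blend elongation at break = 5.778 + 16.94 = 22.718 %

22.718 %


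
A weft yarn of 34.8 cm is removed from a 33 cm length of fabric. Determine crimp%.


Formula: Crimp% = ((L_yarn - L_fabric) / L_fabric) * 100
Step 1: Extension = 34.8 - 33 = 1.8 cm
Step 2: Crimp% = (1.8 / 33) * 100
Step 3: Crimp% = 0.054545 * 100 = 5.4545% ≈ 5.5%

5.5%


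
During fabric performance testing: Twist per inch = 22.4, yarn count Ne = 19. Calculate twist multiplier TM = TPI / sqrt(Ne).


Formula: TM = TPI / sqrt(Ne)
Step 1: sqrt(Ne) = sqrt(19) = 4.3589
Step 2: TM = 22.4 / 4.3589 = 5.14

5.14 TM


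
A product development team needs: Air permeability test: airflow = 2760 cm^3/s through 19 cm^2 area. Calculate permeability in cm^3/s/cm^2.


Formula: Air Permeability = Airflow / Test Area
AP = 2760 cm^3/s / 19 cm^2
AP = 145.3 cm^3/s/cm^2

145.3 cm^3/s/cm^2


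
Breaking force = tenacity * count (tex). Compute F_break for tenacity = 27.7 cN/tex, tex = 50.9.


Formula: Breaking force = Tenacity * Linear density
F = 27.7 cN/tex * 50.9 tex
F = 1409.93 cN

1409.93 cN


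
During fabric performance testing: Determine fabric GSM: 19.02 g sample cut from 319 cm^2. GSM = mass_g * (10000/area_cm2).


Formula: GSM = mass_g / area_m2
Step 1: Convert area: 319 cm^2 = 319 / 10000 = 0.0319 m^2
Step 2: GSM = 19.02 g / 0.0319 m^2 = 596.2 g/m^2

596.2 g/m^2


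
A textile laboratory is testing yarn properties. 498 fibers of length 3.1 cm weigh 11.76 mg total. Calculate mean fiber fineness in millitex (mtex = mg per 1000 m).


Formula: fineness (mtex) = mass (mg) / total length (km) = (mass_mg / total_length_m) * 1000
Step 1: Convert fiber length: 3.1 cm = 0.031 m
Step 2: Total fiber length = 498 * 0.031 = 15.438 m
Step 3: Linear density = 11.76 mg / 15.438 m = 0.7618 mg/m
Step 4: fineness = 0.7618 * 1000 = 761.8 mtex

761.8 mtex


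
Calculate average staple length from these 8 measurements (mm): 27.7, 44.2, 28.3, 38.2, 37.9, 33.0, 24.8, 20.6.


Formula: Mean = sum of lengths / count
Sum = 27.7 + 44.2 + 28.3 + 38.2 + 37.9 + 33.0 + 24.8 + 20.6
Sum = 254.7 mm
Mean = 254.7 / 8 = 31.84 mm

31.84 mm


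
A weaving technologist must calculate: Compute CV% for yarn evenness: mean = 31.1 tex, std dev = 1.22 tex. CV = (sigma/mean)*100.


Formula: CV% = (standard deviation / mean) * 100
Step 1: Ratio = 1.22 / 31.1 = 0.039228
Step 2: CV% = 0.039228 * 100 = 3.9228% ≈ 3.9%

3.9%


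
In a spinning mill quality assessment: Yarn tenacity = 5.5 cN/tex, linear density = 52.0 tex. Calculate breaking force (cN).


Formula: Breaking force = Tenacity * Linear density
F = 5.5 cN/tex * 52.0 tex
F = 286.00 cN

286.00 cN


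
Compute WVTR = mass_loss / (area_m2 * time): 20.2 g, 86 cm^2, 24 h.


Formula: WVTR = mass_loss / (area * time)
Step 1: Convert area: 86 cm^2 = 0.0086 m^2
Step 2: WVTR = 20.2 g / (0.0086 m^2 * 24 h)
Step 3: WVTR = 20.2 / 0.2064 = 97.9 g/m^2/h

97.9 g/m^2/h


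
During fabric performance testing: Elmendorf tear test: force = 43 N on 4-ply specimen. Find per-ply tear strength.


Formula: Per-ply strength = Total force / Number of plies
Per-ply = 43 N / 4
Per-ply = 10.75 N

10.75 N


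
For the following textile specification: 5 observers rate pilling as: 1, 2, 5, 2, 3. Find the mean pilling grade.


Formula: Mean = sum / count
Sum = 1 + 2 + 5 + 2 + 3 = 13
Mean = 13 / 5 = 2.6

2.6


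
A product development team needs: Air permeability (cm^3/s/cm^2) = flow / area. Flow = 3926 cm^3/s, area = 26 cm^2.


Formula: Air Permeability = Airflow / Test Area
AP = 3926 cm^3/s / 26 cm^2
AP = 151.0 cm^3/s/cm^2

151.0 cm^3/s/cm^2


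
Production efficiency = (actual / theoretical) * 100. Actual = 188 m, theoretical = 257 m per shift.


Formula: Efficiency% = (Actual output / Theoretical output) * 100
Efficiency% = (188 / 257) * 100
Efficiency% = 0.731518 * 100 = 73.1518% ≈ 73.2%

73.2%


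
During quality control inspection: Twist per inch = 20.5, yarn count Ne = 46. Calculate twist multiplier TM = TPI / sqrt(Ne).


Formula: TM = TPI / sqrt(Ne)
Step 1: sqrt(Ne) = sqrt(46) = 6.7823
Step 2: TM = 20.5 / 6.7823 = 3.02

3.02 TM


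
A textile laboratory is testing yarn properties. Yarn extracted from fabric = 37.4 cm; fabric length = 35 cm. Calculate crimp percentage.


Formula: Crimp% = ((L_yarn - L_fabric) / L_fabric) * 100
Step 1: Extension = 37.4 - 35 = 2.4 cm
Step 2: Crimp% = (2.4 / 35) * 100
Step 3: Crimp% = 0.068571 * 100 = 6.8571% ≈ 6.9%

6.9%


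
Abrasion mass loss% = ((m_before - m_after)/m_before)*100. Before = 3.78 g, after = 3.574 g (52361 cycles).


Formula: Mass loss% = ((m_before - m_after) / m_before) * 100
Step 1: Mass loss = 3.78 - 3.574 = 0.206 g
Step 2: Ratio = 0.206 / 3.78 = 0.0544974
Step 3: Mass loss% = 0.0544974 * 100 = 5.44974% ≈ 5.45%

5.45%


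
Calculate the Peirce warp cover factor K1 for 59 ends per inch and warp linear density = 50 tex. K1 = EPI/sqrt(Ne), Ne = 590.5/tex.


Formula: K1 = EPI / sqrt(Ne), with Ne = 590.5 / tex_warp
Step 1: Ne = 590.5 / 50 = 11.81
Step 2: sqrt(Ne) = sqrt(11.81) = 3.4366
Step 3: K1 = 59 / 3.4366 = 17.2

17.2


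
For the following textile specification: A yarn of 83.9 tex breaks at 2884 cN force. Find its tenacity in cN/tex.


Formula: Tenacity = Breaking force / Linear density
Tenacity = 2884 cN / 83.9 tex
Tenacity = 34.37 cN/tex

34.37 cN/tex


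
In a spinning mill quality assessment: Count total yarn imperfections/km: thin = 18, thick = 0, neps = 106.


Formula: Total = thin places + thick places + neps
Total = 18 + 0 + 106
Total = 124 imperfections/km

124 imperfections/km


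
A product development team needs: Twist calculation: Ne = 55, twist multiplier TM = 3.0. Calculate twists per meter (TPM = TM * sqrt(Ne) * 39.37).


Formula: TPM = TM * sqrt(Ne) * 39.37
Step 1: sqrt(Ne) = sqrt(55) = 7.4162
Step 2: TM * sqrt(Ne) = 3.0 * 7.4162 = 22.2486
Step 3: TPM = 22.2486 * 39.37 = 876 twists/m

876 twists/m


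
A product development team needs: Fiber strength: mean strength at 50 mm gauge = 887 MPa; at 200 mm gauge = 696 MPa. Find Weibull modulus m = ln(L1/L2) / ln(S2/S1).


Formula: m = ln(L1/L2) / ln(S2/S1)
Step 1: ln(L1/L2) = ln(50/200) = -1.38629
Step 2: S2/S1 = 696/887 = 0.78467
Step 3: ln(S2/S1) = ln(0.78467) = -0.24249
Step 4: m = -1.38629 / -0.24249 = 5.72

5.72 (Weibull m)


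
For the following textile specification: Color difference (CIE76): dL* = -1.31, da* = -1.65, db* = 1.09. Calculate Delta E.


Formula: Delta E = sqrt(dL*^2 + da*^2 + db*^2)
Step 1: dL*^2 = (-1.31)^2 = 1.7161
Step 2: da*^2 = (-1.65)^2 = 2.7225
Step 3: db*^2 = 1.09^2 = 1.1881
Step 4: Sum = 1.7161 + 2.7225 + 1.1881 = 5.6267
Step 5: Delta E = sqrt(5.6267) = 2.37

2.37 Delta E


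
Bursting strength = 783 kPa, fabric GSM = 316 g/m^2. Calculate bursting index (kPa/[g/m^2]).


Formula: Bursting Index = Bursting Strength / Fabric GSM
BI = 783 kPa / 316 g/m^2
BI = 2.478 kPa/(g/m^2)

2.478 kPa/(g/m^2)


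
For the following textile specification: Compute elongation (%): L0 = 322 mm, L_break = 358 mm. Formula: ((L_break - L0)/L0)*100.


Formula: Elongation (%) = ((L_break - L0) / L0) * 100
Step 1: Extension = 358 - 322 = 36 mm
Step 2: Elongation = (36 / 322) * 100
Step 3: Elongation = 0.111801 * 100 = 11.1801% ≈ 11.2%

11.2%


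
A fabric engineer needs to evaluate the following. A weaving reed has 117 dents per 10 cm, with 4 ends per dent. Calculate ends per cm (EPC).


Formula: EPC = (dents per 10 cm * ends per dent) / 10
Step 1: Total ends per 10 cm = 117 * 4 = 468
Step 2: EPC = 468 / 10 = 46.8 ends/cm

46.8 ends/cm


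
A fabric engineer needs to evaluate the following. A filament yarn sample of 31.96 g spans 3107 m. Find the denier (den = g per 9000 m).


Formula: den = (mass_g / length_m) * 9000
Substituting: den = (31.96 / 3107) * 9000
Intermediate: 31.96 / 3107 = 0.01028645 g/m
den = 0.01028645 * 9000 = 92.6 denier

92.6 denier


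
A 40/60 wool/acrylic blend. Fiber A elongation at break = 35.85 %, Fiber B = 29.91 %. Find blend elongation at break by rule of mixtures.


Formula: Blend property = (fraction_A * property_A) + (fraction_B * property_B)
Step 1: Contribution A = 40/100 * 35.85 % = 14.34 %
Step 2: Contribution B = 60/100 * 29.91 % = 17.946 %
Step 3: Blend elongation at break = 14.34 + 17.946 = 32.286 %

32.286 %


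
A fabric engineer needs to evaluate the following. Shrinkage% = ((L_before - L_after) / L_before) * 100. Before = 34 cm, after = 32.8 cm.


Formula: Shrinkage% = ((L_before - L_after) / L_before) * 100
Step 1: Shrinkage = 34 - 32.8 = 1.2 cm
Step 2: Shrinkage% = (1.2 / 34) * 100
Step 3: Shrinkage% = 0.035294 * 100 = 3.5294% ≈ 3.5%

3.5%


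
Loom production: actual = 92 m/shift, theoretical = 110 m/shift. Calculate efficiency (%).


Formula: Efficiency% = (Actual output / Theoretical output) * 100
Efficiency% = (92 / 110) * 100
Efficiency% = 0.836364 * 100 = 83.6364% ≈ 83.6%

83.6%


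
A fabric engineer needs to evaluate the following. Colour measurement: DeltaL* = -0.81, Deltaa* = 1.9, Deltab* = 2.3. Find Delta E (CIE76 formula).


Formula: Delta E = sqrt(dL*^2 + da*^2 + db*^2)
Step 1: dL*^2 = (-0.81)^2 = 0.6561
Step 2: da*^2 = 1.9^2 = 3.61
Step 3: db*^2 = 2.3^2 = 5.29
Step 4: Sum = 0.6561 + 3.61 + 5.29 = 9.5561
Step 5: Delta E = sqrt(9.5561) = 3.09

3.09 Delta E


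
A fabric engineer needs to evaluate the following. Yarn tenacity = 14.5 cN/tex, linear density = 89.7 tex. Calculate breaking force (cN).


Formula: Breaking force = Tenacity * Linear density
F = 14.5 cN/tex * 89.7 tex
F = 1300.65 cN

1300.65 cN


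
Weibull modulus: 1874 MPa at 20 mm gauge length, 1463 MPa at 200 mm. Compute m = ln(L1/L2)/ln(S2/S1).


Formula: m = ln(L1/L2) / ln(S2/S1)
Step 1: ln(L1/L2) = ln(20/200) = -2.30259
Step 2: S2/S1 = 1463/1874 = 0.78068
Step 3: ln(S2/S1) = ln(0.78068) = -0.24759
Step 4: m = -2.30259 / -0.24759 = 9.30

9.30 (Weibull m)


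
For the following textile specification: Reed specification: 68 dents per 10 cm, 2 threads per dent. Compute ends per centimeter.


Formula: EPC = (dents per 10 cm * ends per dent) / 10
Step 1: Total ends per 10 cm = 68 * 2 = 136
Step 2: EPC = 136 / 10 = 13.6 ends/cm

13.6 ends/cm


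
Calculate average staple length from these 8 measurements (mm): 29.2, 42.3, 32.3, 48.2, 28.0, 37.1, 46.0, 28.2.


Formula: Mean = sum of lengths / count
Sum = 29.2 + 42.3 + 32.3 + 48.2 + 28.0 + 37.1 + 46.0 + 28.2
Sum = 291.3 mm
Mean = 291.3 / 8 = 36.41 mm

36.41 mm


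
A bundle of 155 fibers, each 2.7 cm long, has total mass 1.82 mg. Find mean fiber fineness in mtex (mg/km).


Formula: fineness (mtex) = mass (mg) / total length (km) = (mass_mg / total_length_m) * 1000
Step 1: Convert fiber length: 2.7 cm = 0.027 m
Step 2: Total fiber length = 155 * 0.027 = 4.185 m
Step 3: Linear density = 1.82 mg / 4.185 m = 0.4349 mg/m
Step 4: fineness = 0.4349 * 1000 = 434.9 mtex

434.9 mtex


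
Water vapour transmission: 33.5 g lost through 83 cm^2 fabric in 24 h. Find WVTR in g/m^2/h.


Formula: WVTR = mass_loss / (area * time)
Step 1: Convert area: 83 cm^2 = 0.0083 m^2
Step 2: WVTR = 33.5 g / (0.0083 m^2 * 24 h)
Step 3: WVTR = 33.5 / 0.1992 = 168.2 g/m^2/h

168.2 g/m^2/h


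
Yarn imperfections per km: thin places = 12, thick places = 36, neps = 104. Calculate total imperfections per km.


Formula: Total = thin places + thick places + neps
Total = 12 + 36 + 104
Total = 152 imperfections/km

152 imperfections/km


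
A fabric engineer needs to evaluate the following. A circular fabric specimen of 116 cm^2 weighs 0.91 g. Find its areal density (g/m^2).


Formula: GSM = mass_g / area_m2
Step 1: Convert area: 116 cm^2 = 116 / 10000 = 0.0116 m^2
Step 2: GSM = 0.91 g / 0.0116 m^2 = 78.4 g/m^2

78.4 g/m^2


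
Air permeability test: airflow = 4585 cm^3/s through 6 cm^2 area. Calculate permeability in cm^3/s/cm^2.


Formula: Air Permeability = Airflow / Test Area
AP = 4585 cm^3/s / 6 cm^2
AP = 764.2 cm^3/s/cm^2

764.2 cm^3/s/cm^2


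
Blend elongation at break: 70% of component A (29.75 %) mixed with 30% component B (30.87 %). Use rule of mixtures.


Formula: Blend property = (fraction_A * property_A) + (fraction_B * property_B)
Step 1: Contribution A = 70/100 * 29.75 % = 20.825 %
Step 2: Contribution B = 30/100 * 30.87 % = 9.261 %
Step 3: Blend elongation at break = 20.825 + 9.261 = 30.086 %

30.086 %


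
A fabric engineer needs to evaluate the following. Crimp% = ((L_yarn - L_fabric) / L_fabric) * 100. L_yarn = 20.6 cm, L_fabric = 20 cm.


Formula: Crimp% = ((L_yarn - L_fabric) / L_fabric) * 100
Step 1: Extension = 20.6 - 20 = 0.6 cm
Step 2: Crimp% = (0.6 / 20) * 100
Step 3: Crimp% = 0.03 * 100 = 3.0%

3.0%


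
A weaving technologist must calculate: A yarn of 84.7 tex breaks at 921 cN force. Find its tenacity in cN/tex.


Formula: Tenacity = Breaking force / Linear density
Tenacity = 921 cN / 84.7 tex
Tenacity = 10.87 cN/tex

10.87 cN/tex


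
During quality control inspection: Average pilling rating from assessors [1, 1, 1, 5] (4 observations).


Formula: Mean = sum / count
Sum = 1 + 1 + 1 + 5 = 8
Mean = 8 / 4 = 2.0

2.0
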